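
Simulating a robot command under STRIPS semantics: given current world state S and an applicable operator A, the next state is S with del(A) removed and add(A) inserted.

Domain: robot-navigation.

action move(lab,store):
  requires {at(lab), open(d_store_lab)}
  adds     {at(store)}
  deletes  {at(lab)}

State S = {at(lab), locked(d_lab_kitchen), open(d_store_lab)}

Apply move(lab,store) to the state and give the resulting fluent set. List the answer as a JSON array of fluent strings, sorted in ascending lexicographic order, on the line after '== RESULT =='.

Compute (S \ del) ∪ add:
  pre ⊆ S: {at(lab), open(d_store_lab)} ⊆ S  — applicable
  S \ del = {locked(d_lab_kitchen), open(d_store_lab)}
  ∪ add   = {at(store), locked(d_lab_kitchen), open(d_store_lab)}

== RESULT ==
["at(store)", "locked(d_lab_kitchen)", "open(d_store_lab)"]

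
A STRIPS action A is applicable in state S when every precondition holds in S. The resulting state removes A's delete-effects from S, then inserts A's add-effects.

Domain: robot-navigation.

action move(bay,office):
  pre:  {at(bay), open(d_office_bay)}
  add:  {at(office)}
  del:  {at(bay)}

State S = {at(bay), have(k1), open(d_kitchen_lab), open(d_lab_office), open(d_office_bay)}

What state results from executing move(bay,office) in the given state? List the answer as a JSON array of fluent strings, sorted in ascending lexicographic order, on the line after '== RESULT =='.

Compute (S \ del) ∪ add:
  pre ⊆ S: {at(bay), open(d_office_bay)} ⊆ S  — applicable
  S \ del = {have(k1), open(d_kitchen_lab), open(d_lab_office), open(d_office_bay)}
  ∪ add   = {at(office), have(k1), open(d_kitchen_lab), open(d_lab_office), open(d_office_bay)}

== RESULT ==
["at(office)", "have(k1)", "open(d_kitchen_lab)", "open(d_lab_office)", "open(d_office_bay)"]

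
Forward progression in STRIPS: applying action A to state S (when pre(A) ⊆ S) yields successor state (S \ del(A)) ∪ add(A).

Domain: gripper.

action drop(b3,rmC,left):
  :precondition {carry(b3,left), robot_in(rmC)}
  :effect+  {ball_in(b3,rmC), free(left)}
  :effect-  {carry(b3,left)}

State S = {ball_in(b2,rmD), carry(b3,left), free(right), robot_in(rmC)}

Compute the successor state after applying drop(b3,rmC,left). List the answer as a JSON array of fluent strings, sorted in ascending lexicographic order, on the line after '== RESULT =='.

Progress:
  pre ⊆ S: {carry(b3,left), robot_in(rmC)} ⊆ S  — applicable
  S \ del = {ball_in(b2,rmD), free(right), robot_in(rmC)}
  ∪ add   = {ball_in(b2,rmD), ball_in(b3,rmC), free(left), free(right), robot_in(rmC)}

== RESULT ==
["ball_in(b2,rmD)", "ball_in(b3,rmC)", "free(left)", "free(right)", "robot_in(rmC)"]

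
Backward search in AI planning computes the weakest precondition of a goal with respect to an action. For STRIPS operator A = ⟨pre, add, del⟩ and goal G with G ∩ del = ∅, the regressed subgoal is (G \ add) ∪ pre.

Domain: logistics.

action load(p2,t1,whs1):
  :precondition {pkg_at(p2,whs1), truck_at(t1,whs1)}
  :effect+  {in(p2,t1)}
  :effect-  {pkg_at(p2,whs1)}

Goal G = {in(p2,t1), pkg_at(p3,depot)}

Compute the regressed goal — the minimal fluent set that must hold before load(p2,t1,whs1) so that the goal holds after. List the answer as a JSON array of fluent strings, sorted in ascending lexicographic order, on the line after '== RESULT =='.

Compute (G \ add) ∪ pre:
  G ∩ del = {}  (empty — regression defined)
  G \ add = {in(p2,t1), pkg_at(p3,depot)} \ {in(p2,t1)} = {pkg_at(p3,depot)}
  ∪ pre   = {pkg_at(p3,depot)} ∪ {pkg_at(p2,whs1), truck_at(t1,whs1)}
          = {pkg_at(p2,whs1), pkg_at(p3,depot), truck_at(t1,whs1)}

== RESULT ==
["pkg_at(p2,whs1)", "pkg_at(p3,depot)", "truck_at(t1,whs1)"]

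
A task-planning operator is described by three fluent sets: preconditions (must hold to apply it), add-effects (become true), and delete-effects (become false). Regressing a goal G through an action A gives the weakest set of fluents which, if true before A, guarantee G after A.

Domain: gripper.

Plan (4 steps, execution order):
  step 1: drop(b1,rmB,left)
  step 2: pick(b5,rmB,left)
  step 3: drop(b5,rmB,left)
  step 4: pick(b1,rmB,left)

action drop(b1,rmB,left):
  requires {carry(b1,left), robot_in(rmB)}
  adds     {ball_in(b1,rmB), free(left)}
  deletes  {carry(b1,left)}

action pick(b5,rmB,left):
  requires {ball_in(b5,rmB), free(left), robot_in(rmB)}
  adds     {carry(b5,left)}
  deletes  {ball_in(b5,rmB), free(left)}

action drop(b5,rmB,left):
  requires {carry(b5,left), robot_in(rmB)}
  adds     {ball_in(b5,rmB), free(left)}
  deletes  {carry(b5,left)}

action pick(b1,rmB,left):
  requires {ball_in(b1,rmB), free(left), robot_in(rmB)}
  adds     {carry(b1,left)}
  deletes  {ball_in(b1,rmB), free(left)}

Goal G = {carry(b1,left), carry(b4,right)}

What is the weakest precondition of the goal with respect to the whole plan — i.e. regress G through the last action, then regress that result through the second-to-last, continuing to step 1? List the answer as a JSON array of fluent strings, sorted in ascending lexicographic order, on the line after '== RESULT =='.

Regress step by step:
  through step 4 (pick(b1,rmB,left)): drop {carry(b1,left)}, keep {carry(b4,right)}, require {ball_in(b1,rmB), free(left), robot_in(rmB)}
    → {ball_in(b1,rmB), carry(b4,right), free(left), robot_in(rmB)}
  through step 3 (drop(b5,rmB,left)): drop {free(left)}, keep {ball_in(b1,rmB), carry(b4,right), robot_in(rmB)}, require {carry(b5,left), robot_in(rmB)}
    → {ball_in(b1,rmB), carry(b4,right), carry(b5,left), robot_in(rmB)}
  through step 2 (pick(b5,rmB,left)): drop {carry(b5,left)}, keep {ball_in(b1,rmB), carry(b4,right), robot_in(rmB)}, require {ball_in(b5,rmB), free(left), robot_in(rmB)}
    → {ball_in(b1,rmB), ball_in(b5,rmB), carry(b4,right), free(left), robot_in(rmB)}
  through step 1 (drop(b1,rmB,left)): drop {ball_in(b1,rmB), free(left)}, keep {ball_in(b5,rmB), carry(b4,right), robot_in(rmB)}, require {carry(b1,left), robot_in(rmB)}
    → {ball_in(b5,rmB), carry(b1,left), carry(b4,right), robot_in(rmB)}

== RESULT ==
["ball_in(b5,rmB)", "carry(b1,left)", "carry(b4,right)", "robot_in(rmB)"]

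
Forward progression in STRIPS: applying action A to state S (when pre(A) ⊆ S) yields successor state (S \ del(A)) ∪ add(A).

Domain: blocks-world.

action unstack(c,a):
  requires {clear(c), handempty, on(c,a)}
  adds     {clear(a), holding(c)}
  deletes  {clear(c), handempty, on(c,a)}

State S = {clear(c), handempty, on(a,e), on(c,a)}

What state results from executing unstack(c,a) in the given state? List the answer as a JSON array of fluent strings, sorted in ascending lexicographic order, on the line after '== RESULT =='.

Progress:
  pre ⊆ S: {clear(c), handempty, on(c,a)} ⊆ S  — applicable
  S \ del = {on(a,e)}
  ∪ add   = {clear(a), holding(c), on(a,e)}

== RESULT ==
["clear(a)", "holding(c)", "on(a,e)"]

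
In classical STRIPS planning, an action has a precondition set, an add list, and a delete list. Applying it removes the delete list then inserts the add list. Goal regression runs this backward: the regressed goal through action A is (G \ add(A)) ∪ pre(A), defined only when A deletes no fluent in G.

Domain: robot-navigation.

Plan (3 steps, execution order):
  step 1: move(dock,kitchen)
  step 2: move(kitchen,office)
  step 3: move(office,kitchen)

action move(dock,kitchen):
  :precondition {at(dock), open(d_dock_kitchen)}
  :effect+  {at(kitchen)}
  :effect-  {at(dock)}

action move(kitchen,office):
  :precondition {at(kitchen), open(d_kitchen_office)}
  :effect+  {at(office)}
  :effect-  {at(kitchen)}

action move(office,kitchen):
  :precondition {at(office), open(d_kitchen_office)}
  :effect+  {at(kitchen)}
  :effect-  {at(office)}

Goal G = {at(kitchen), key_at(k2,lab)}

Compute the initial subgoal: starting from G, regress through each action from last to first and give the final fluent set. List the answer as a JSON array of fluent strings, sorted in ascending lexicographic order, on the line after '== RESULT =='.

Work backward from the goal:
  through step 3 (move(office,kitchen)): drop {at(kitchen)}, keep {key_at(k2,lab)}, require {at(office), open(d_kitchen_office)}
    → {at(office), key_at(k2,lab), open(d_kitchen_office)}
  through step 2 (move(kitchen,office)): drop {at(office)}, keep {key_at(k2,lab), open(d_kitchen_office)}, require {at(kitchen), open(d_kitchen_office)}
    → {at(kitchen), key_at(k2,lab), open(d_kitchen_office)}
  through step 1 (move(dock,kitchen)): drop {at(kitchen)}, keep {key_at(k2,lab), open(d_kitchen_office)}, require {at(dock), open(d_dock_kitchen)}
    → {at(dock), key_at(k2,lab), open(d_dock_kitchen), open(d_kitchen_office)}

== RESULT ==
["at(dock)", "key_at(k2,lab)", "open(d_dock_kitchen)", "open(d_kitchen_office)"]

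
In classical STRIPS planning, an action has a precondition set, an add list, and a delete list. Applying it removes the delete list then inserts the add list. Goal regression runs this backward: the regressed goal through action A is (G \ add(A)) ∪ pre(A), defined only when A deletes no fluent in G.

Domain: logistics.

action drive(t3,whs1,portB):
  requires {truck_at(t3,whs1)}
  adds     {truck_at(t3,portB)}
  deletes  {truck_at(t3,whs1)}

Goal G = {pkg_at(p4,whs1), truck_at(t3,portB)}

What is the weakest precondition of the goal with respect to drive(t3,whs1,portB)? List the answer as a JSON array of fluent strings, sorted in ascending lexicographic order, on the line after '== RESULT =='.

Compute (G \ add) ∪ pre:
  G ∩ del = {}  (empty — regression defined)
  G \ add = {pkg_at(p4,whs1), truck_at(t3,portB)} \ {truck_at(t3,portB)} = {pkg_at(p4,whs1)}
  ∪ pre   = {pkg_at(p4,whs1)} ∪ {truck_at(t3,whs1)}
          = {pkg_at(p4,whs1), truck_at(t3,whs1)}

== RESULT ==
["pkg_at(p4,whs1)", "truck_at(t3,whs1)"]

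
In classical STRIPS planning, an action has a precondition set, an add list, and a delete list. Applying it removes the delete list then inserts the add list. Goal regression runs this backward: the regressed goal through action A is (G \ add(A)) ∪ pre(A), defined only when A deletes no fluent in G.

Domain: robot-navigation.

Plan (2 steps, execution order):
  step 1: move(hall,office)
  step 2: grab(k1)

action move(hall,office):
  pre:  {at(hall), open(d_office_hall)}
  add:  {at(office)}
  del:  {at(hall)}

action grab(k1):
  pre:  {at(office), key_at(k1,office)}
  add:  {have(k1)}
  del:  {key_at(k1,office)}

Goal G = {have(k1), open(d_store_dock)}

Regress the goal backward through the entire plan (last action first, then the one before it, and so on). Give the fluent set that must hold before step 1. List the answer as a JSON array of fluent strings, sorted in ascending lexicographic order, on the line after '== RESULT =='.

Regress step by step:
  through step 2 (grab(k1)): drop {have(k1)}, keep {open(d_store_dock)}, require {at(office), key_at(k1,office)}
    → {at(office), key_at(k1,office), open(d_store_dock)}
  through step 1 (move(hall,office)): drop {at(office)}, keep {key_at(k1,office), open(d_store_dock)}, require {at(hall), open(d_office_hall)}
    → {at(hall), key_at(k1,office), open(d_office_hall), open(d_store_dock)}

== RESULT ==
["at(hall)", "key_at(k1,office)", "open(d_office_hall)", "open(d_store_dock)"]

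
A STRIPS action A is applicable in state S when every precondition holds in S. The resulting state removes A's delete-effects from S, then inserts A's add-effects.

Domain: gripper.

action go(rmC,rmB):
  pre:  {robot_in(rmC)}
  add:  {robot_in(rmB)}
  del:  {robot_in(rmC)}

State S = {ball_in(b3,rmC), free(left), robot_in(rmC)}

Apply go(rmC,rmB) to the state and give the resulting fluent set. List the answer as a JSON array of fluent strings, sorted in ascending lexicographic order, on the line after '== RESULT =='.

Compute (S \ del) ∪ add:
  pre ⊆ S: {robot_in(rmC)} ⊆ S  — applicable
  S \ del = {ball_in(b3,rmC), free(left)}
  ∪ add   = {ball_in(b3,rmC), free(left), robot_in(rmB)}

== RESULT ==
["ball_in(b3,rmC)", "free(left)", "robot_in(rmB)"]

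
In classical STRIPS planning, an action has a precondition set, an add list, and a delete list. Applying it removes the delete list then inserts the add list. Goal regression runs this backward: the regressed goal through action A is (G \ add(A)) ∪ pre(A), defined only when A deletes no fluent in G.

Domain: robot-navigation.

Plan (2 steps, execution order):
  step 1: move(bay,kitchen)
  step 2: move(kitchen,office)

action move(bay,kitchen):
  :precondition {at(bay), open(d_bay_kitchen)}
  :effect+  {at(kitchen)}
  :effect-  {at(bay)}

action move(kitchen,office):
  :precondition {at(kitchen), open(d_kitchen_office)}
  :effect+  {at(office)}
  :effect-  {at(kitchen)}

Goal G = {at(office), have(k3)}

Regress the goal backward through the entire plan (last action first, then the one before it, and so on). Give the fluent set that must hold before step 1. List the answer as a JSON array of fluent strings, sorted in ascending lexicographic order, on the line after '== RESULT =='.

Work backward from the goal:
  through step 2 (move(kitchen,office)): drop {at(office)}, keep {have(k3)}, require {at(kitchen), open(d_kitchen_office)}
    → {at(kitchen), have(k3), open(d_kitchen_office)}
  through step 1 (move(bay,kitchen)): drop {at(kitchen)}, keep {have(k3), open(d_kitchen_office)}, require {at(bay), open(d_bay_kitchen)}
    → {at(bay), have(k3), open(d_bay_kitchen), open(d_kitchen_office)}

== RESULT ==
["at(bay)", "have(k3)", "open(d_bay_kitchen)", "open(d_kitchen_office)"]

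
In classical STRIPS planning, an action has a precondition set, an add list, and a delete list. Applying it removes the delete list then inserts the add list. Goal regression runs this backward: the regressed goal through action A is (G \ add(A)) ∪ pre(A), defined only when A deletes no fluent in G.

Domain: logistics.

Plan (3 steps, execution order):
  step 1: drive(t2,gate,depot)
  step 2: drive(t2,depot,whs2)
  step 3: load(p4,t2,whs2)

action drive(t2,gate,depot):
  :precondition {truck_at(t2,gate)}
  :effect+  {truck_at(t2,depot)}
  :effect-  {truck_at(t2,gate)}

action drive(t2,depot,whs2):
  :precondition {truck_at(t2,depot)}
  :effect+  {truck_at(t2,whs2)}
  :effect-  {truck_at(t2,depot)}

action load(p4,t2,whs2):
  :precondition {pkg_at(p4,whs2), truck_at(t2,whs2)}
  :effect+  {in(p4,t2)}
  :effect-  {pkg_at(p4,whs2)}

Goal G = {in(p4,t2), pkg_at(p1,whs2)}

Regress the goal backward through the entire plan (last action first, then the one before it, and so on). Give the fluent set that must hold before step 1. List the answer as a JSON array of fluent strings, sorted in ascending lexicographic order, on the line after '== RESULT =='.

Work backward from the goal:
  through step 3 (load(p4,t2,whs2)): drop {in(p4,t2)}, keep {pkg_at(p1,whs2)}, require {pkg_at(p4,whs2), truck_at(t2,whs2)}
    → {pkg_at(p1,whs2), pkg_at(p4,whs2), truck_at(t2,whs2)}
  through step 2 (drive(t2,depot,whs2)): drop {truck_at(t2,whs2)}, keep {pkg_at(p1,whs2), pkg_at(p4,whs2)}, require {truck_at(t2,depot)}
    → {pkg_at(p1,whs2), pkg_at(p4,whs2), truck_at(t2,depot)}
  through step 1 (drive(t2,gate,depot)): drop {truck_at(t2,depot)}, keep {pkg_at(p1,whs2), pkg_at(p4,whs2)}, require {truck_at(t2,gate)}
    → {pkg_at(p1,whs2), pkg_at(p4,whs2), truck_at(t2,gate)}

== RESULT ==
["pkg_at(p1,whs2)", "pkg_at(p4,whs2)", "truck_at(t2,gate)"]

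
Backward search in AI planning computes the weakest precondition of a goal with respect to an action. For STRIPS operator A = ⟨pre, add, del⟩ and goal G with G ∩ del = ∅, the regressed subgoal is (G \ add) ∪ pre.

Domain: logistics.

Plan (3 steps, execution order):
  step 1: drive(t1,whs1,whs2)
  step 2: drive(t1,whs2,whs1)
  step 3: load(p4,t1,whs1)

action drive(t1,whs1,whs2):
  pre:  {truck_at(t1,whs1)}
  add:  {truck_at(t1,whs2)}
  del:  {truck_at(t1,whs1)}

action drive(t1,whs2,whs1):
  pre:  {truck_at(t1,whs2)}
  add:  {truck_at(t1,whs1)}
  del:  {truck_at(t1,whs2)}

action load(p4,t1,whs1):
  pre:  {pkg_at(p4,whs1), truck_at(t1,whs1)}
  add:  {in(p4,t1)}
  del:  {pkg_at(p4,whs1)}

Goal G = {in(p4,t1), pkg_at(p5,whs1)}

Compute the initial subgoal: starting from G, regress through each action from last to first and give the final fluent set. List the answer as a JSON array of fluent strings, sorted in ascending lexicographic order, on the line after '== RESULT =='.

Regress step by step:
  through step 3 (load(p4,t1,whs1)): drop {in(p4,t1)}, keep {pkg_at(p5,whs1)}, require {pkg_at(p4,whs1), truck_at(t1,whs1)}
    → {pkg_at(p4,whs1), pkg_at(p5,whs1), truck_at(t1,whs1)}
  through step 2 (drive(t1,whs2,whs1)): drop {truck_at(t1,whs1)}, keep {pkg_at(p4,whs1), pkg_at(p5,whs1)}, require {truck_at(t1,whs2)}
    → {pkg_at(p4,whs1), pkg_at(p5,whs1), truck_at(t1,whs2)}
  through step 1 (drive(t1,whs1,whs2)): drop {truck_at(t1,whs2)}, keep {pkg_at(p4,whs1), pkg_at(p5,whs1)}, require {truck_at(t1,whs1)}
    → {pkg_at(p4,whs1), pkg_at(p5,whs1), truck_at(t1,whs1)}

== RESULT ==
["pkg_at(p4,whs1)", "pkg_at(p5,whs1)", "truck_at(t1,whs1)"]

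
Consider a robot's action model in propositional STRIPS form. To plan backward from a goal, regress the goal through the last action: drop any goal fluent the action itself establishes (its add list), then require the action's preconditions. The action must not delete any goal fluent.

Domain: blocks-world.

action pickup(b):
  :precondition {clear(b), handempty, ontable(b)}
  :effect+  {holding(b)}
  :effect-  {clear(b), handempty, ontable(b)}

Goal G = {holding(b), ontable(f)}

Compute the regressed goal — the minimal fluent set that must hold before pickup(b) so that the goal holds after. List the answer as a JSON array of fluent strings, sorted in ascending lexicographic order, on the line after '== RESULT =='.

Compute (G \ add) ∪ pre:
  G ∩ del = {}  (empty — regression defined)
  G \ add = {holding(b), ontable(f)} \ {holding(b)} = {ontable(f)}
  ∪ pre   = {ontable(f)} ∪ {clear(b), handempty, ontable(b)}
          = {clear(b), handempty, ontable(b), ontable(f)}

== RESULT ==
["clear(b)", "handempty", "ontable(b)", "ontable(f)"]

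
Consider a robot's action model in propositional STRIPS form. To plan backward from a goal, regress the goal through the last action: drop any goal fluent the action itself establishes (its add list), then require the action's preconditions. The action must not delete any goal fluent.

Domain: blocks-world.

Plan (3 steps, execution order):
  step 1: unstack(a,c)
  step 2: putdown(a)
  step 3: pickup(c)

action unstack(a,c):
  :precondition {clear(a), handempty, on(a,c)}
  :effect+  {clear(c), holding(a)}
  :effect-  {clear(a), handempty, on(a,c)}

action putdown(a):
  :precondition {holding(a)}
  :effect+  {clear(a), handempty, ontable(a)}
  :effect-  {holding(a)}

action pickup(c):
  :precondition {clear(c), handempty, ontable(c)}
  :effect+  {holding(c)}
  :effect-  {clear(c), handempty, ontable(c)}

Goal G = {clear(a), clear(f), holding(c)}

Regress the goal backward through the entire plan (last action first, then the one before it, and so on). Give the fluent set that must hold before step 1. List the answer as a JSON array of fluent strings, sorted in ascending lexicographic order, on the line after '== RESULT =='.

Regress step by step:
  through step 3 (pickup(c)): drop {holding(c)}, keep {clear(a), clear(f)}, require {clear(c), handempty, ontable(c)}
    → {clear(a), clear(c), clear(f), handempty, ontable(c)}
  through step 2 (putdown(a)): drop {clear(a), handempty}, keep {clear(c), clear(f), ontable(c)}, require {holding(a)}
    → {clear(c), clear(f), holding(a), ontable(c)}
  through step 1 (unstack(a,c)): drop {clear(c), holding(a)}, keep {clear(f), ontable(c)}, require {clear(a), handempty, on(a,c)}
    → {clear(a), clear(f), handempty, on(a,c), ontable(c)}

== RESULT ==
["clear(a)", "clear(f)", "handempty", "on(a,c)", "ontable(c)"]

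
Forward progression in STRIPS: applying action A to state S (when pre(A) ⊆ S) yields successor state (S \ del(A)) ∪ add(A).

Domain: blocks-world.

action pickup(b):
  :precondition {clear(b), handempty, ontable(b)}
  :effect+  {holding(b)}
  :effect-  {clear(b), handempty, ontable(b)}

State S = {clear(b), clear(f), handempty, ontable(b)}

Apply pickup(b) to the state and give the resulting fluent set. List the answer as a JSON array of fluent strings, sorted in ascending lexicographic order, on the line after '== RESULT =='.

Compute (S \ del) ∪ add:
  pre ⊆ S: {clear(b), handempty, ontable(b)} ⊆ S  — applicable
  S \ del = {clear(f)}
  ∪ add   = {clear(f), holding(b)}

== RESULT ==
["clear(f)", "holding(b)"]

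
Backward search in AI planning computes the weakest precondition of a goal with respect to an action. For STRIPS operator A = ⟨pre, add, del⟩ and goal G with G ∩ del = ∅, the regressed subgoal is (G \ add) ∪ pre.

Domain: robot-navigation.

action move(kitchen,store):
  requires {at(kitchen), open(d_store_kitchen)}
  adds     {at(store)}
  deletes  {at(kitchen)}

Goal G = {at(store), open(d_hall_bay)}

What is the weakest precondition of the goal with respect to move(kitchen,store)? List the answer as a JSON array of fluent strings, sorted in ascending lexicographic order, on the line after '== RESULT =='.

Compute (G \ add) ∪ pre:
  G ∩ del = {}  (empty — regression defined)
  G \ add = {at(store), open(d_hall_bay)} \ {at(store)} = {open(d_hall_bay)}
  ∪ pre   = {open(d_hall_bay)} ∪ {at(kitchen), open(d_store_kitchen)}
          = {at(kitchen), open(d_hall_bay), open(d_store_kitchen)}

== RESULT ==
["at(kitchen)", "open(d_hall_bay)", "open(d_store_kitchen)"]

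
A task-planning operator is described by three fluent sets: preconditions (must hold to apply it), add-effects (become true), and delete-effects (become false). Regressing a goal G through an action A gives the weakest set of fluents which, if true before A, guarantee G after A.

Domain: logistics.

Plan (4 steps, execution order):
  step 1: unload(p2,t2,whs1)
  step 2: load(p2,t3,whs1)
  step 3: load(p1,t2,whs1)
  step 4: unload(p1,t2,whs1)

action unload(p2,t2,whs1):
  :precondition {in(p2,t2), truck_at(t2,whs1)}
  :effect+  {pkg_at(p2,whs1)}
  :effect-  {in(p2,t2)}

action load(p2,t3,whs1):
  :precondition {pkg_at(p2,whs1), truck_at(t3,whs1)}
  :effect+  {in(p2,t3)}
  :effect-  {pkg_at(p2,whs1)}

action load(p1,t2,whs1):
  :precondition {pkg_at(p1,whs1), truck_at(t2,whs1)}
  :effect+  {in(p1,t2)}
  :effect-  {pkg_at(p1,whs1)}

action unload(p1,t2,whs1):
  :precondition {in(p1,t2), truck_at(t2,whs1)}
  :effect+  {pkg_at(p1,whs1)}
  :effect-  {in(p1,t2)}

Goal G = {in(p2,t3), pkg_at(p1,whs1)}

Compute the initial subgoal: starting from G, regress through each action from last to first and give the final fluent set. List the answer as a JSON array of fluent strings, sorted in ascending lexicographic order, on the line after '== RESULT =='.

Regress step by step:
  through step 4 (unload(p1,t2,whs1)): drop {pkg_at(p1,whs1)}, keep {in(p2,t3)}, require {in(p1,t2), truck_at(t2,whs1)}
    → {in(p1,t2), in(p2,t3), truck_at(t2,whs1)}
  through step 3 (load(p1,t2,whs1)): drop {in(p1,t2)}, keep {in(p2,t3), truck_at(t2,whs1)}, require {pkg_at(p1,whs1), truck_at(t2,whs1)}
    → {in(p2,t3), pkg_at(p1,whs1), truck_at(t2,whs1)}
  through step 2 (load(p2,t3,whs1)): drop {in(p2,t3)}, keep {pkg_at(p1,whs1), truck_at(t2,whs1)}, require {pkg_at(p2,whs1), truck_at(t3,whs1)}
    → {pkg_at(p1,whs1), pkg_at(p2,whs1), truck_at(t2,whs1), truck_at(t3,whs1)}
  through step 1 (unload(p2,t2,whs1)): drop {pkg_at(p2,whs1)}, keep {pkg_at(p1,whs1), truck_at(t2,whs1), truck_at(t3,whs1)}, require {in(p2,t2), truck_at(t2,whs1)}
    → {in(p2,t2), pkg_at(p1,whs1), truck_at(t2,whs1), truck_at(t3,whs1)}

== RESULT ==
["in(p2,t2)", "pkg_at(p1,whs1)", "truck_at(t2,whs1)", "truck_at(t3,whs1)"]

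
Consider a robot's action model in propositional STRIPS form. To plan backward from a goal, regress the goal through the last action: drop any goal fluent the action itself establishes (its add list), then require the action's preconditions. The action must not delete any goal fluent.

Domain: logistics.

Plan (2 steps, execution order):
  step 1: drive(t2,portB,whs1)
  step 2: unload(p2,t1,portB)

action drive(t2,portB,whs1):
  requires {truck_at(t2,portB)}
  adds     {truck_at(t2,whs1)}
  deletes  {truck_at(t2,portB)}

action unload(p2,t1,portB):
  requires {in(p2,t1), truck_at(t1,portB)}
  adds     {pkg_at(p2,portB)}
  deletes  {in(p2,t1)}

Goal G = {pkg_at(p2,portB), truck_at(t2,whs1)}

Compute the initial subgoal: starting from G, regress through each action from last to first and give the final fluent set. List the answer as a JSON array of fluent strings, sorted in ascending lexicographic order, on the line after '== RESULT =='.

Work backward from the goal:
  through step 2 (unload(p2,t1,portB)): drop {pkg_at(p2,portB)}, keep {truck_at(t2,whs1)}, require {in(p2,t1), truck_at(t1,portB)}
    → {in(p2,t1), truck_at(t1,portB), truck_at(t2,whs1)}
  through step 1 (drive(t2,portB,whs1)): drop {truck_at(t2,whs1)}, keep {in(p2,t1), truck_at(t1,portB)}, require {truck_at(t2,portB)}
    → {in(p2,t1), truck_at(t1,portB), truck_at(t2,portB)}

== RESULT ==
["in(p2,t1)", "truck_at(t1,portB)", "truck_at(t2,portB)"]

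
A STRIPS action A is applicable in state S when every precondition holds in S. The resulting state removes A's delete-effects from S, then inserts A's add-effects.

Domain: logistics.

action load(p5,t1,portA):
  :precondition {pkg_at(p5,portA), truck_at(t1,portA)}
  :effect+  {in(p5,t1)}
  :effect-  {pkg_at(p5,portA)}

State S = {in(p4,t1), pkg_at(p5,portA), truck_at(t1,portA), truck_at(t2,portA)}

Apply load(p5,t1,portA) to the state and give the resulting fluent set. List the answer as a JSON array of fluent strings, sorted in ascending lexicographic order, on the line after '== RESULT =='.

Progress:
  pre ⊆ S: {pkg_at(p5,portA), truck_at(t1,portA)} ⊆ S  — applicable
  S \ del = {in(p4,t1), truck_at(t1,portA), truck_at(t2,portA)}
  ∪ add   = {in(p4,t1), in(p5,t1), truck_at(t1,portA), truck_at(t2,portA)}

== RESULT ==
["in(p4,t1)", "in(p5,t1)", "truck_at(t1,portA)", "truck_at(t2,portA)"]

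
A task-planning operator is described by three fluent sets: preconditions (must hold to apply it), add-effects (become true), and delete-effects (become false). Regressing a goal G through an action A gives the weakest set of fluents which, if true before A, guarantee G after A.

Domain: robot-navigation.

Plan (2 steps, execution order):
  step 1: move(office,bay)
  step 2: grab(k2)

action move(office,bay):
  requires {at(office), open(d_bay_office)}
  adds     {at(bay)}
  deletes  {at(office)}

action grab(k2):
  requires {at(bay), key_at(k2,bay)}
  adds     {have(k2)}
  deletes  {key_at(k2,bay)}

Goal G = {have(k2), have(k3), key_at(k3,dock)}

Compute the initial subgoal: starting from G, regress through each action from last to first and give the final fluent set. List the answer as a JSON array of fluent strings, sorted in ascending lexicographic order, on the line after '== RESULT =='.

Work backward from the goal:
  through step 2 (grab(k2)): drop {have(k2)}, keep {have(k3), key_at(k3,dock)}, require {at(bay), key_at(k2,bay)}
    → {at(bay), have(k3), key_at(k2,bay), key_at(k3,dock)}
  through step 1 (move(office,bay)): drop {at(bay)}, keep {have(k3), key_at(k2,bay), key_at(k3,dock)}, require {at(office), open(d_bay_office)}
    → {at(office), have(k3), key_at(k2,bay), key_at(k3,dock), open(d_bay_office)}

== RESULT ==
["at(office)", "have(k3)", "key_at(k2,bay)", "key_at(k3,dock)", "open(d_bay_office)"]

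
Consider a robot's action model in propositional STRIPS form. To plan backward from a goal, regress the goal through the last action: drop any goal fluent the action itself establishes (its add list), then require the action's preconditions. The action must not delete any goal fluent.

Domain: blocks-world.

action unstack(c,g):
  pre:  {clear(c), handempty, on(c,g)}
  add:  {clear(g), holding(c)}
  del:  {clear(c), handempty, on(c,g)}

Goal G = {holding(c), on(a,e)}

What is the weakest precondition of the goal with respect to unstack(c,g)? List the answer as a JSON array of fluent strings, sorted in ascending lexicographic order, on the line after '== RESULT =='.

Regress:
  G ∩ del = {}  (empty — regression defined)
  G \ add = {holding(c), on(a,e)} \ {clear(g), holding(c)} = {on(a,e)}
  ∪ pre   = {on(a,e)} ∪ {clear(c), handempty, on(c,g)}
          = {clear(c), handempty, on(a,e), on(c,g)}

== RESULT ==
["clear(c)", "handempty", "on(a,e)", "on(c,g)"]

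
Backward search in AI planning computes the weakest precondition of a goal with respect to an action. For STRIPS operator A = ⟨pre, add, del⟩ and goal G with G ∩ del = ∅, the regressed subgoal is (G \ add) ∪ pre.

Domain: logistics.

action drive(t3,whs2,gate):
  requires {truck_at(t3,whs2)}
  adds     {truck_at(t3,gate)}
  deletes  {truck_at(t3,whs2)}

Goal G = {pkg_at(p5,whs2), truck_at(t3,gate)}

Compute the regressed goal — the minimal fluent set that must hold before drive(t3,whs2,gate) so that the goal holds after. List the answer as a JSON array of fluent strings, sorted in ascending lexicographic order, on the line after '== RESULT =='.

Regress:
  G ∩ del = {}  (empty — regression defined)
  G \ add = {pkg_at(p5,whs2), truck_at(t3,gate)} \ {truck_at(t3,gate)} = {pkg_at(p5,whs2)}
  ∪ pre   = {pkg_at(p5,whs2)} ∪ {truck_at(t3,whs2)}
          = {pkg_at(p5,whs2), truck_at(t3,whs2)}

== RESULT ==
["pkg_at(p5,whs2)", "truck_at(t3,whs2)"]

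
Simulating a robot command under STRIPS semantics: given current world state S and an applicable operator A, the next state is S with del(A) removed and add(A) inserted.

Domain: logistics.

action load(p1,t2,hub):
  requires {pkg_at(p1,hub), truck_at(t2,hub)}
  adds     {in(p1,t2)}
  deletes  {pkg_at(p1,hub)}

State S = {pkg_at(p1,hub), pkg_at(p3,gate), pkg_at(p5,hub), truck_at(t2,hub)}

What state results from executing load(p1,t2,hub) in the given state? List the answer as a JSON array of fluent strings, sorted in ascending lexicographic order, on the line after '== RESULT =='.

Progress:
  pre ⊆ S: {pkg_at(p1,hub), truck_at(t2,hub)} ⊆ S  — applicable
  S \ del = {pkg_at(p3,gate), pkg_at(p5,hub), truck_at(t2,hub)}
  ∪ add   = {in(p1,t2), pkg_at(p3,gate), pkg_at(p5,hub), truck_at(t2,hub)}

== RESULT ==
["in(p1,t2)", "pkg_at(p3,gate)", "pkg_at(p5,hub)", "truck_at(t2,hub)"]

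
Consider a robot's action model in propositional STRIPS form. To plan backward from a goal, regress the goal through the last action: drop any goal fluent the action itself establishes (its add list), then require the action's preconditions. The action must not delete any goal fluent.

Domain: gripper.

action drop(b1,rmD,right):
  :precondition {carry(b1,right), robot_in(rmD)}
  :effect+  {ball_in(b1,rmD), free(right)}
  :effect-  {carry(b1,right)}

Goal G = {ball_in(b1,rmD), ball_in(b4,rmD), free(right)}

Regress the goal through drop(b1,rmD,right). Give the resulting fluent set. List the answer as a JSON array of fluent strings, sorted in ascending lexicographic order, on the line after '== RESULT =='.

Compute (G \ add) ∪ pre:
  G ∩ del = {}  (empty — regression defined)
  G \ add = {ball_in(b1,rmD), ball_in(b4,rmD), free(right)} \ {ball_in(b1,rmD), free(right)} = {ball_in(b4,rmD)}
  ∪ pre   = {ball_in(b4,rmD)} ∪ {carry(b1,right), robot_in(rmD)}
          = {ball_in(b4,rmD), carry(b1,right), robot_in(rmD)}

== RESULT ==
["ball_in(b4,rmD)", "carry(b1,right)", "robot_in(rmD)"]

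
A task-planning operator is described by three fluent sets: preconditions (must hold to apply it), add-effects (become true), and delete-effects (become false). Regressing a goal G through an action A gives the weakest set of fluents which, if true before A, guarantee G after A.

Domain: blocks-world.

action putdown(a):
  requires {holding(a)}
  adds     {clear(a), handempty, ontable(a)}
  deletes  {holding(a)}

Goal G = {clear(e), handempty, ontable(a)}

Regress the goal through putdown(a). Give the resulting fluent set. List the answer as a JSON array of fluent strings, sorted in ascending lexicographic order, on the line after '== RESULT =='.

Compute (G \ add) ∪ pre:
  G ∩ del = {}  (empty — regression defined)
  G \ add = {clear(e), handempty, ontable(a)} \ {clear(a), handempty, ontable(a)} = {clear(e)}
  ∪ pre   = {clear(e)} ∪ {holding(a)}
          = {clear(e), holding(a)}

== RESULT ==
["clear(e)", "holding(a)"]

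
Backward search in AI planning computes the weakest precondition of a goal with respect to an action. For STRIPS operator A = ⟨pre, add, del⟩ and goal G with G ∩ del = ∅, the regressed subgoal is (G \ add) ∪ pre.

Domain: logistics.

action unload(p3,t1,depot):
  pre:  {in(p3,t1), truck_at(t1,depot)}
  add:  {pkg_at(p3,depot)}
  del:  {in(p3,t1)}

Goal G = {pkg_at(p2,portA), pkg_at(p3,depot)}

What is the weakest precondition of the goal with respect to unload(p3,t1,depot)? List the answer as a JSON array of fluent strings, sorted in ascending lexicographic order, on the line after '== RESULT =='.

Compute (G \ add) ∪ pre:
  G ∩ del = {}  (empty — regression defined)
  G \ add = {pkg_at(p2,portA), pkg_at(p3,depot)} \ {pkg_at(p3,depot)} = {pkg_at(p2,portA)}
  ∪ pre   = {pkg_at(p2,portA)} ∪ {in(p3,t1), truck_at(t1,depot)}
          = {in(p3,t1), pkg_at(p2,portA), truck_at(t1,depot)}

== RESULT ==
["in(p3,t1)", "pkg_at(p2,portA)", "truck_at(t1,depot)"]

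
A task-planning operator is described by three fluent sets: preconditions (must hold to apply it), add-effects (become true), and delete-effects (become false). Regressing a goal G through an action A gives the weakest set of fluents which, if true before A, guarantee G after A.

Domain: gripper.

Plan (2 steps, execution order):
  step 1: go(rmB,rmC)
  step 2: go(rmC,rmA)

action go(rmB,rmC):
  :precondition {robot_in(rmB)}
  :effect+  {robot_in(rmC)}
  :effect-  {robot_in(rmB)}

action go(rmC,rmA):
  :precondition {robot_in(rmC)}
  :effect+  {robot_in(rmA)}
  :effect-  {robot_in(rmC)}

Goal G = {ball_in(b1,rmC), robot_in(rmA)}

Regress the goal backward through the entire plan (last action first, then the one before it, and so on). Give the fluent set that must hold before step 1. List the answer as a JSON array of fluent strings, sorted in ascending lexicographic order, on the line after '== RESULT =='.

Regress step by step:
  through step 2 (go(rmC,rmA)): drop {robot_in(rmA)}, keep {ball_in(b1,rmC)}, require {robot_in(rmC)}
    → {ball_in(b1,rmC), robot_in(rmC)}
  through step 1 (go(rmB,rmC)): drop {robot_in(rmC)}, keep {ball_in(b1,rmC)}, require {robot_in(rmB)}
    → {ball_in(b1,rmC), robot_in(rmB)}

== RESULT ==
["ball_in(b1,rmC)", "robot_in(rmB)"]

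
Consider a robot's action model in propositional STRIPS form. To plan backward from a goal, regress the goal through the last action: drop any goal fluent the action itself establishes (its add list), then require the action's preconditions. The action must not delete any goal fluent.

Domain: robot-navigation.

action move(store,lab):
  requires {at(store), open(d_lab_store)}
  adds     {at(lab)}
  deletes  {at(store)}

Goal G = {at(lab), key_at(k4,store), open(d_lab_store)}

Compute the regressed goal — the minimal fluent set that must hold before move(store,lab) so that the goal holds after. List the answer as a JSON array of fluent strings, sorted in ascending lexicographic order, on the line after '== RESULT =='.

Regress:
  G ∩ del = {}  (empty — regression defined)
  G \ add = {at(lab), key_at(k4,store), open(d_lab_store)} \ {at(lab)} = {key_at(k4,store), open(d_lab_store)}
  ∪ pre   = {key_at(k4,store), open(d_lab_store)} ∪ {at(store), open(d_lab_store)}
          = {at(store), key_at(k4,store), open(d_lab_store)}

== RESULT ==
["at(store)", "key_at(k4,store)", "open(d_lab_store)"]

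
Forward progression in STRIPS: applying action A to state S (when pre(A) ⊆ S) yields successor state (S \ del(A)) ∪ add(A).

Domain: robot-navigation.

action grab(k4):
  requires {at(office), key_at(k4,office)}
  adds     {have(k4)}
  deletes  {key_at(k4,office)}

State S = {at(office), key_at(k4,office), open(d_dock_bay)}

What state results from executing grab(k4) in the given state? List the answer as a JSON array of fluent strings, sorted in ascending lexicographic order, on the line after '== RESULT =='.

Progress:
  pre ⊆ S: {at(office), key_at(k4,office)} ⊆ S  — applicable
  S \ del = {at(office), open(d_dock_bay)}
  ∪ add   = {at(office), have(k4), open(d_dock_bay)}

== RESULT ==
["at(office)", "have(k4)", "open(d_dock_bay)"]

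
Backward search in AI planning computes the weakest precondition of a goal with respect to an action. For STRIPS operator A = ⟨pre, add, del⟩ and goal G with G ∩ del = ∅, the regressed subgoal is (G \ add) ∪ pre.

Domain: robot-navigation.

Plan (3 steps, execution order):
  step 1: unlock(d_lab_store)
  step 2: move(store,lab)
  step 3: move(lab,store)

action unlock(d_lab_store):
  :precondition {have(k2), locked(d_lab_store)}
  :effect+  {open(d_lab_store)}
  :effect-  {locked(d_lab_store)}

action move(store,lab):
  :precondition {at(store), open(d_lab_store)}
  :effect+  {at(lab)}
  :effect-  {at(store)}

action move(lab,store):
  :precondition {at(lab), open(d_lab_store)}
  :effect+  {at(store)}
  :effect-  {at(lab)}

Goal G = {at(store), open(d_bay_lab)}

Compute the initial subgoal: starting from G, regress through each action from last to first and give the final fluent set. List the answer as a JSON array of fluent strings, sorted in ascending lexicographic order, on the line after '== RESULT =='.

Regress step by step:
  through step 3 (move(lab,store)): drop {at(store)}, keep {open(d_bay_lab)}, require {at(lab), open(d_lab_store)}
    → {at(lab), open(d_bay_lab), open(d_lab_store)}
  through step 2 (move(store,lab)): drop {at(lab)}, keep {open(d_bay_lab), open(d_lab_store)}, require {at(store), open(d_lab_store)}
    → {at(store), open(d_bay_lab), open(d_lab_store)}
  through step 1 (unlock(d_lab_store)): drop {open(d_lab_store)}, keep {at(store), open(d_bay_lab)}, require {have(k2), locked(d_lab_store)}
    → {at(store), have(k2), locked(d_lab_store), open(d_bay_lab)}

== RESULT ==
["at(store)", "have(k2)", "locked(d_lab_store)", "open(d_bay_lab)"]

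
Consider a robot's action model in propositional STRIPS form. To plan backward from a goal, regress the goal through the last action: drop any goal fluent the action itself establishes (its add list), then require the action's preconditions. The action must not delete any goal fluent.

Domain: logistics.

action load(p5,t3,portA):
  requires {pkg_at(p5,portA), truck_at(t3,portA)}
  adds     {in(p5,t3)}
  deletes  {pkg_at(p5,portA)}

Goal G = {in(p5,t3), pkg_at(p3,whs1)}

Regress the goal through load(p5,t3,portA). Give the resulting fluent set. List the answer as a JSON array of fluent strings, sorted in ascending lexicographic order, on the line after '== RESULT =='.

Regress:
  G ∩ del = {}  (empty — regression defined)
  G \ add = {in(p5,t3), pkg_at(p3,whs1)} \ {in(p5,t3)} = {pkg_at(p3,whs1)}
  ∪ pre   = {pkg_at(p3,whs1)} ∪ {pkg_at(p5,portA), truck_at(t3,portA)}
          = {pkg_at(p3,whs1), pkg_at(p5,portA), truck_at(t3,portA)}

== RESULT ==
["pkg_at(p3,whs1)", "pkg_at(p5,portA)", "truck_at(t3,portA)"]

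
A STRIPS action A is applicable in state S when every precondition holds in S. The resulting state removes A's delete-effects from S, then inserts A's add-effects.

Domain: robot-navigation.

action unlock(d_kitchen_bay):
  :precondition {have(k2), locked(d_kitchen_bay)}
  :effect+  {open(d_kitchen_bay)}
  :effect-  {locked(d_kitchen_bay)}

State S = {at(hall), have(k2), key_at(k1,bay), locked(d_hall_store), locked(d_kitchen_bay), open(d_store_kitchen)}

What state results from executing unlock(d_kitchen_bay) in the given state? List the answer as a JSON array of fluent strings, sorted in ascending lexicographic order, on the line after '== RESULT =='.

Compute (S \ del) ∪ add:
  pre ⊆ S: {have(k2), locked(d_kitchen_bay)} ⊆ S  — applicable
  S \ del = {at(hall), have(k2), key_at(k1,bay), locked(d_hall_store), open(d_store_kitchen)}
  ∪ add   = {at(hall), have(k2), key_at(k1,bay), locked(d_hall_store), open(d_kitchen_bay), open(d_store_kitchen)}

== RESULT ==
["at(hall)", "have(k2)", "key_at(k1,bay)", "locked(d_hall_store)", "open(d_kitchen_bay)", "open(d_store_kitchen)"]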